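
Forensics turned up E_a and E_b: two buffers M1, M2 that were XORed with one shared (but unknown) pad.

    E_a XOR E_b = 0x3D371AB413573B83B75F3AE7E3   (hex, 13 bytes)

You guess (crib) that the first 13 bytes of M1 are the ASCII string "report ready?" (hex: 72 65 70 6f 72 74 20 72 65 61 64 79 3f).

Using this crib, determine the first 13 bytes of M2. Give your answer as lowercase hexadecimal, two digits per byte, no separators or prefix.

Since E_a ⊕ E_b = M1 ⊕ M2, XORing with the guessed M1 bytes yields the corresponding M2 bytes: M2 = (E_a ⊕ E_b) ⊕ M1.
byte 0: 00111101 xor 01110010 = 01001111
byte 1: 00110111 xor 01100101 = 01010010
byte 2: 00011010 xor 01110000 = 01101010
byte 3: 10110100 xor 01101111 = 11011011
byte 4: 00010011 xor 01110010 = 01100001
byte 5: 01010111 xor 01110100 = 00100011
byte 6: 00111011 xor 00100000 = 00011011
byte 7: 10000011 xor 01110010 = 11110001
byte 8: 10110111 xor 01100101 = 11010010
byte 9: 01011111 xor 01100001 = 00111110
byte 10: 00111010 xor 01100100 = 01011110
byte 11: 11100111 xor 01111001 = 10011110
byte 12: 11100011 xor 00111111 = 11011100

4f526adb61231bf1d23e5e9edc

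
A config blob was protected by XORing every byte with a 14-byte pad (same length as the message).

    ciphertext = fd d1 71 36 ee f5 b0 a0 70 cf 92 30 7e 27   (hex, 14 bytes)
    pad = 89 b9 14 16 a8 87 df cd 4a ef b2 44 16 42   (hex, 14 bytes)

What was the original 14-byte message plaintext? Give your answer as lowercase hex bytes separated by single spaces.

byte 0: fd xor 89 = 74
byte 1: d1 xor b9 = 68
byte 2: 71 xor 14 = 65
byte 3: 36 xor 16 = 20
byte 4: ee xor a8 = 46
byte 5: f5 xor 87 = 72
byte 6: b0 xor df = 6f
byte 7: a0 xor cd = 6d
byte 8: 70 xor 4a = 3a
byte 9: cf xor ef = 20
byte 10: 92 xor b2 = 20
byte 11: 30 xor 44 = 74
byte 12: 7e xor 16 = 68
byte 13: 27 xor 42 = 65

74 68 65 20 46 72 6f 6d 3a 20 20 74 68 65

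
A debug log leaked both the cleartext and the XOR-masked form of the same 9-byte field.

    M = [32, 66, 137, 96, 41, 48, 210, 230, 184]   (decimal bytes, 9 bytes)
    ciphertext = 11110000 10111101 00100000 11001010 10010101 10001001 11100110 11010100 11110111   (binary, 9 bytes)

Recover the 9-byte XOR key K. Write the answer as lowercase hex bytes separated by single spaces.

d0 ff a9 aa bc b9 34 32 4f

Since ciphertext = M ⊕ K, XORing both sides with M gives K = M ⊕ ciphertext.
byte 0: 00100000 ^ 11110000 = 11010000
byte 1: 01000010 ^ 10111101 = 11111111
byte 2: 10001001 ^ 00100000 = 10101001
byte 3: 01100000 ^ 11001010 = 10101010
byte 4: 00101001 ^ 10010101 = 10111100
byte 5: 00110000 ^ 10001001 = 10111001
byte 6: 11010010 ^ 11100110 = 00110100
byte 7: 11100110 ^ 11010100 = 00110010
byte 8: 10111000 ^ 11110111 = 01001111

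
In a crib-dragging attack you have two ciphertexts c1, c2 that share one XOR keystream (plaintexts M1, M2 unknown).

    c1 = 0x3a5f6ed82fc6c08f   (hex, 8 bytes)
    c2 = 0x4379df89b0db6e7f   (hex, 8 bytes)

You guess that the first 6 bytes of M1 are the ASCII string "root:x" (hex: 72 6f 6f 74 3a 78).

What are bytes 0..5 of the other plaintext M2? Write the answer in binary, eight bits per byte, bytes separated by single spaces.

00001011 01001001 11011110 00100101 10100101 01100101

First, c1 ⊕ c2 = (M1 ⊕ K) ⊕ (M2 ⊕ K) = M1 ⊕ M2, so the key drops out. Then M2 = (M1 ⊕ M2) ⊕ M1 over the first 6 bytes.
byte 0: (3a xor 43) xor 72 = 79 xor 72 = 0b
byte 1: (5f xor 79) xor 6f = 26 xor 6f = 49
byte 2: (6e xor df) xor 6f = b1 xor 6f = de
byte 3: (d8 xor 89) xor 74 = 51 xor 74 = 25
byte 4: (2f xor b0) xor 3a = 9f xor 3a = a5
byte 5: (c6 xor db) xor 78 = 1d xor 78 = 65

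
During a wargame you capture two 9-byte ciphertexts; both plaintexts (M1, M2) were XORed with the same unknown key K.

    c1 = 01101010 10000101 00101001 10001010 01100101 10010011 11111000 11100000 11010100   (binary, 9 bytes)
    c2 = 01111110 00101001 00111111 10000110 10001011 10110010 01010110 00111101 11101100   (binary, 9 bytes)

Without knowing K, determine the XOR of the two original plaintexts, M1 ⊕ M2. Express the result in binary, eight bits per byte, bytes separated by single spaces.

c1 ⊕ c2 = (M1 ⊕ K) ⊕ (M2 ⊕ K) = M1 ⊕ M2 — the shared key cancels under XOR.
6a ⊕ 7e = 14
85 ⊕ 29 = ac
29 ⊕ 3f = 16
8a ⊕ 86 = 0c
65 ⊕ 8b = ee
93 ⊕ b2 = 21
f8 ⊕ 56 = ae
e0 ⊕ 3d = dd
d4 ⊕ ec = 38

00010100 10101100 00010110 00001100 11101110 00100001 10101110 11011101 00111000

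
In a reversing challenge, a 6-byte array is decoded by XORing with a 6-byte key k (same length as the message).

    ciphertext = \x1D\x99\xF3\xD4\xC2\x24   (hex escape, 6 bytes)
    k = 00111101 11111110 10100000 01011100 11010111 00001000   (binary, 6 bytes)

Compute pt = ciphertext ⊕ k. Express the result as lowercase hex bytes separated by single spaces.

20 67 53 88 15 2c

XOR is its own inverse, so applying the key byte-wise gives the result directly.
 29 xor  61 =  32
153 xor 254 = 103
243 xor 160 =  83
212 xor  92 = 136
194 xor 215 =  21
 36 xor   8 =  44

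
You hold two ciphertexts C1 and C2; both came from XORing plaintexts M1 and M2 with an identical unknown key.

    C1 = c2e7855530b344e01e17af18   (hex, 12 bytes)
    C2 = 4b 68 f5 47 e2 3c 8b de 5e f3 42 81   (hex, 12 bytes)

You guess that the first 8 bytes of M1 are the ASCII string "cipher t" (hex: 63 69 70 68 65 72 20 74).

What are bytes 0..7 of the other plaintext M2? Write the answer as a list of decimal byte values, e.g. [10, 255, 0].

First, C1 ⊕ C2 = (M1 ⊕ K) ⊕ (M2 ⊕ K) = M1 ⊕ M2, so the key drops out. Then M2 = (M1 ⊕ M2) ⊕ M1 over the first 8 bytes.
byte 0: (c2 ⊕ 4b) ⊕ 63 = 89 ⊕ 63 = ea
byte 1: (e7 ⊕ 68) ⊕ 69 = 8f ⊕ 69 = e6
byte 2: (85 ⊕ f5) ⊕ 70 = 70 ⊕ 70 = 00
byte 3: (55 ⊕ 47) ⊕ 68 = 12 ⊕ 68 = 7a
byte 4: (30 ⊕ e2) ⊕ 65 = d2 ⊕ 65 = b7
byte 5: (b3 ⊕ 3c) ⊕ 72 = 8f ⊕ 72 = fd
byte 6: (44 ⊕ 8b) ⊕ 20 = cf ⊕ 20 = ef
byte 7: (e0 ⊕ de) ⊕ 74 = 3e ⊕ 74 = 4a

[234, 230, 0, 122, 183, 253, 239, 74]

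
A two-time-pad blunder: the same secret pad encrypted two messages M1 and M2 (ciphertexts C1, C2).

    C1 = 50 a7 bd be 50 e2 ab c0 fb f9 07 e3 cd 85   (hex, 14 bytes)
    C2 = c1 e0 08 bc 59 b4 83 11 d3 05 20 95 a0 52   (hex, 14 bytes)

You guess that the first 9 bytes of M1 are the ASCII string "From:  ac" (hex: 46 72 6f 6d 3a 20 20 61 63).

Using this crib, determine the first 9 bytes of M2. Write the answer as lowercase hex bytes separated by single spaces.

d7 35 da 6f 33 76 08 b0 4b

First, C1 ⊕ C2 = (M1 ⊕ K) ⊕ (M2 ⊕ K) = M1 ⊕ M2, so the key drops out. Then M2 = (M1 ⊕ M2) ⊕ M1 over the first 9 bytes.
byte 0: (50 xor c1) xor 46 = 91 xor 46 = d7
byte 1: (a7 xor e0) xor 72 = 47 xor 72 = 35
byte 2: (bd xor 08) xor 6f = b5 xor 6f = da
byte 3: (be xor bc) xor 6d = 02 xor 6d = 6f
byte 4: (50 xor 59) xor 3a = 09 xor 3a = 33
byte 5: (e2 xor b4) xor 20 = 56 xor 20 = 76
byte 6: (ab xor 83) xor 20 = 28 xor 20 = 08
byte 7: (c0 xor 11) xor 61 = d1 xor 61 = b0
byte 8: (fb xor d3) xor 63 = 28 xor 63 = 4b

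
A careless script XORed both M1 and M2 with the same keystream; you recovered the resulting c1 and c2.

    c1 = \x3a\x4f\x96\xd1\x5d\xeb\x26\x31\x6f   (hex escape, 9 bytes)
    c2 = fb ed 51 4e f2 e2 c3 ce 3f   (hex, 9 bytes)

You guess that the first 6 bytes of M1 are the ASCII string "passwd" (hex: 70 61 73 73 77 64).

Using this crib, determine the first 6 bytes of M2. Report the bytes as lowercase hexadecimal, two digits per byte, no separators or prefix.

First, c1 ⊕ c2 = (M1 ⊕ K) ⊕ (M2 ⊕ K) = M1 ⊕ M2, so the key drops out. Then M2 = (M1 ⊕ M2) ⊕ M1 over the first 6 bytes.
byte 0: (3a ^ fb) ^ 70 = c1 ^ 70 = b1
byte 1: (4f ^ ed) ^ 61 = a2 ^ 61 = c3
byte 2: (96 ^ 51) ^ 73 = c7 ^ 73 = b4
byte 3: (d1 ^ 4e) ^ 73 = 9f ^ 73 = ec
byte 4: (5d ^ f2) ^ 77 = af ^ 77 = d8
byte 5: (eb ^ e2) ^ 64 = 09 ^ 64 = 6d

b1c3b4ecd86d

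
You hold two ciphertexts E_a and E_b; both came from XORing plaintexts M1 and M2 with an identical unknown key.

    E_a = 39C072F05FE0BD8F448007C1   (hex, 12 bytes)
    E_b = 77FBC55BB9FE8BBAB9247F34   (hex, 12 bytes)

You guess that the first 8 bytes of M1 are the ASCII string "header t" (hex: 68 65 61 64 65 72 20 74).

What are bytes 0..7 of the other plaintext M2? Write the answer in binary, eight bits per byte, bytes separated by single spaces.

First, E_a ⊕ E_b = (M1 ⊕ K) ⊕ (M2 ⊕ K) = M1 ⊕ M2, so the key drops out. Then M2 = (M1 ⊕ M2) ⊕ M1 over the first 8 bytes.
byte 0: (39 ^ 77) ^ 68 = 4e ^ 68 = 26
byte 1: (c0 ^ fb) ^ 65 = 3b ^ 65 = 5e
byte 2: (72 ^ c5) ^ 61 = b7 ^ 61 = d6
byte 3: (f0 ^ 5b) ^ 64 = ab ^ 64 = cf
byte 4: (5f ^ b9) ^ 65 = e6 ^ 65 = 83
byte 5: (e0 ^ fe) ^ 72 = 1e ^ 72 = 6c
byte 6: (bd ^ 8b) ^ 20 = 36 ^ 20 = 16
byte 7: (8f ^ ba) ^ 74 = 35 ^ 74 = 41

00100110 01011110 11010110 11001111 10000011 01101100 00010110 01000001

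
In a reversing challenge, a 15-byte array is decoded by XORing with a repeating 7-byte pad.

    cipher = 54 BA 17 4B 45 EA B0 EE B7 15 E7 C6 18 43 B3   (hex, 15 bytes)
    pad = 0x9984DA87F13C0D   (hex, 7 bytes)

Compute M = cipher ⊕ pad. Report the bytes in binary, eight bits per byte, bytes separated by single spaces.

The 7-byte key repeats, so the effective keystream is 99 84 da 87 f1 3c 0d 99 84 da 87 f1 3c 0d 99.
byte 0: 54 ⊕ 99 = cd
byte 1: ba ⊕ 84 = 3e
byte 2: 17 ⊕ da = cd
byte 3: 4b ⊕ 87 = cc
byte 4: 45 ⊕ f1 = b4
byte 5: ea ⊕ 3c = d6
byte 6: b0 ⊕ 0d = bd
byte 7: ee ⊕ 99 = 77
byte 8: b7 ⊕ 84 = 33
byte 9: 15 ⊕ da = cf
byte 10: e7 ⊕ 87 = 60
byte 11: c6 ⊕ f1 = 37
byte 12: 18 ⊕ 3c = 24
byte 13: 43 ⊕ 0d = 4e
byte 14: b3 ⊕ 99 = 2a

11001101 00111110 11001101 11001100 10110100 11010110 10111101 01110111 00110011 11001111 01100000 00110111 00100100 01001110 00101010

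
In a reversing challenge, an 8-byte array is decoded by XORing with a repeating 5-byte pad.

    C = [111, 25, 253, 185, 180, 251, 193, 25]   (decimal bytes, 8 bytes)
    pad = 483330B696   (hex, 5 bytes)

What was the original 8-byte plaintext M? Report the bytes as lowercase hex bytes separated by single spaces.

The 5-byte key repeats, so the effective keystream is 48 33 30 b6 96 48 33 30.
byte 0: 6f XOR 48 = 27
byte 1: 19 XOR 33 = 2a
byte 2: fd XOR 30 = cd
byte 3: b9 XOR b6 = 0f
byte 4: b4 XOR 96 = 22
byte 5: fb XOR 48 = b3
byte 6: c1 XOR 33 = f2
byte 7: 19 XOR 30 = 29

27 2a cd 0f 22 b3 f2 29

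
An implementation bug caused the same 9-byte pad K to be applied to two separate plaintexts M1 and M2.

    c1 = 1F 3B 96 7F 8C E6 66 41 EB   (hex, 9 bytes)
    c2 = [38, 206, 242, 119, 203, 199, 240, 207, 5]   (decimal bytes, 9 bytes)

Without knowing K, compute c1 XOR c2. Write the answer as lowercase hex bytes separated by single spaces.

39 f5 64 08 47 21 96 8e ee

c1 ⊕ c2 = (M1 ⊕ K) ⊕ (M2 ⊕ K) = M1 ⊕ M2 — the shared key cancels under XOR.
00011111 ^ 00100110 = 00111001
00111011 ^ 11001110 = 11110101
10010110 ^ 11110010 = 01100100
01111111 ^ 01110111 = 00001000
10001100 ^ 11001011 = 01000111
11100110 ^ 11000111 = 00100001
01100110 ^ 11110000 = 10010110
01000001 ^ 11001111 = 10001110
11101011 ^ 00000101 = 11101110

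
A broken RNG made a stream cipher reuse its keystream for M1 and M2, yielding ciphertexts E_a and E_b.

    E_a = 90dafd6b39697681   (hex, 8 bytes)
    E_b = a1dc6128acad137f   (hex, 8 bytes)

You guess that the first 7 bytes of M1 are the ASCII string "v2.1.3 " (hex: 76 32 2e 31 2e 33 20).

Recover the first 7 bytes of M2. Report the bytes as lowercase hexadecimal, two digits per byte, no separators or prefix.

First, E_a ⊕ E_b = (M1 ⊕ K) ⊕ (M2 ⊕ K) = M1 ⊕ M2, so the key drops out. Then M2 = (M1 ⊕ M2) ⊕ M1 over the first 7 bytes.
byte 0: (90 xor a1) xor 76 = 31 xor 76 = 47
byte 1: (da xor dc) xor 32 = 06 xor 32 = 34
byte 2: (fd xor 61) xor 2e = 9c xor 2e = b2
byte 3: (6b xor 28) xor 31 = 43 xor 31 = 72
byte 4: (39 xor ac) xor 2e = 95 xor 2e = bb
byte 5: (69 xor ad) xor 33 = c4 xor 33 = f7
byte 6: (76 xor 13) xor 20 = 65 xor 20 = 45

4734b272bbf745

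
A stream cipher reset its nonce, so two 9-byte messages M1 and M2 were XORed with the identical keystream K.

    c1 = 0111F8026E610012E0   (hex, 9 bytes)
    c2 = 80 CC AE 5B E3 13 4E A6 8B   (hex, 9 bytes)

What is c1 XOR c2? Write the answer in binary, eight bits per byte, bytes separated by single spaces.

10000001 11011101 01010110 01011001 10001101 01110010 01001110 10110100 01101011

c1 ⊕ c2 = (M1 ⊕ K) ⊕ (M2 ⊕ K) = M1 ⊕ M2 — the shared key cancels under XOR.
01 ⊕ 80 = 81
11 ⊕ cc = dd
f8 ⊕ ae = 56
02 ⊕ 5b = 59
6e ⊕ e3 = 8d
61 ⊕ 13 = 72
00 ⊕ 4e = 4e
12 ⊕ a6 = b4
e0 ⊕ 8b = 6b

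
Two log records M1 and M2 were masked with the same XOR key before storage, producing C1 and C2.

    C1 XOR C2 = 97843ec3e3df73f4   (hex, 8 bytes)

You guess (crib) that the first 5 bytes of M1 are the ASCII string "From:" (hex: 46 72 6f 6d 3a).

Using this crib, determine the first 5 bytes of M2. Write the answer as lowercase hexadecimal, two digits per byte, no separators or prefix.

d1f651aed9

Since C1 ⊕ C2 = M1 ⊕ M2, XORing with the guessed M1 bytes yields the corresponding M2 bytes: M2 = (C1 ⊕ C2) ⊕ M1.
97 XOR 46 = d1
84 XOR 72 = f6
3e XOR 6f = 51
c3 XOR 6d = ae
e3 XOR 3a = d9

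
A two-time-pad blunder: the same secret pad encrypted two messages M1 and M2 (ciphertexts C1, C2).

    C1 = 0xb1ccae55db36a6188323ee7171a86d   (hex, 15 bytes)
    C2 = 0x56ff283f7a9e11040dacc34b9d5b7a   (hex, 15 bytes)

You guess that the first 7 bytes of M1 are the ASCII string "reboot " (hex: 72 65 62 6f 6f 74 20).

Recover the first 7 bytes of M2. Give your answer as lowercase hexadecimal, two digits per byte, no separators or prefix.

9556e405cedc97

First, C1 ⊕ C2 = (M1 ⊕ K) ⊕ (M2 ⊕ K) = M1 ⊕ M2, so the key drops out. Then M2 = (M1 ⊕ M2) ⊕ M1 over the first 7 bytes.
byte 0: (b1 xor 56) xor 72 = e7 xor 72 = 95
byte 1: (cc xor ff) xor 65 = 33 xor 65 = 56
byte 2: (ae xor 28) xor 62 = 86 xor 62 = e4
byte 3: (55 xor 3f) xor 6f = 6a xor 6f = 05
byte 4: (db xor 7a) xor 6f = a1 xor 6f = ce
byte 5: (36 xor 9e) xor 74 = a8 xor 74 = dc
byte 6: (a6 xor 11) xor 20 = b7 xor 20 = 97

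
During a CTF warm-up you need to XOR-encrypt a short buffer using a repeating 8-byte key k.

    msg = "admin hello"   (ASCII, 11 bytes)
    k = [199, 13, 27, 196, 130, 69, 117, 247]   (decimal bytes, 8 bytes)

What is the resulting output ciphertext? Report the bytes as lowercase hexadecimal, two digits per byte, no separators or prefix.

The 8-byte key repeats, so the effective keystream is c7 0d 1b c4 82 45 75 f7 c7 0d 1b.
byte 0: 01100001 XOR 11000111 = 10100110
byte 1: 01100100 XOR 00001101 = 01101001
byte 2: 01101101 XOR 00011011 = 01110110
byte 3: 01101001 XOR 11000100 = 10101101
byte 4: 01101110 XOR 10000010 = 11101100
byte 5: 00100000 XOR 01000101 = 01100101
byte 6: 01101000 XOR 01110101 = 00011101
byte 7: 01100101 XOR 11110111 = 10010010
byte 8: 01101100 XOR 11000111 = 10101011
byte 9: 01101100 XOR 00001101 = 01100001
byte 10: 01101111 XOR 00011011 = 01110100

a66976adec651d92ab6174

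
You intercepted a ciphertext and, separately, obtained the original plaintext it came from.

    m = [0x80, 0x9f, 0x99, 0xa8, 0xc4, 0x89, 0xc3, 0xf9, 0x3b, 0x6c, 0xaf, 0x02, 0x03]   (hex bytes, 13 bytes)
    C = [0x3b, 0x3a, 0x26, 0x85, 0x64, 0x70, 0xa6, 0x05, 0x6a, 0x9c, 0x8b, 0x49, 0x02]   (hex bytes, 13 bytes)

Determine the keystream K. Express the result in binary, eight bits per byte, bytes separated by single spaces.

10111011 10100101 10111111 00101101 10100000 11111001 01100101 11111100 01010001 11110000 00100100 01001011 00000001

Since C = m ⊕ K, XORing both sides with m gives K = m ⊕ C.
80 ^ 3b = bb
9f ^ 3a = a5
99 ^ 26 = bf
a8 ^ 85 = 2d
c4 ^ 64 = a0
89 ^ 70 = f9
c3 ^ a6 = 65
f9 ^ 05 = fc
3b ^ 6a = 51
6c ^ 9c = f0
af ^ 8b = 24
02 ^ 49 = 4b
03 ^ 02 = 01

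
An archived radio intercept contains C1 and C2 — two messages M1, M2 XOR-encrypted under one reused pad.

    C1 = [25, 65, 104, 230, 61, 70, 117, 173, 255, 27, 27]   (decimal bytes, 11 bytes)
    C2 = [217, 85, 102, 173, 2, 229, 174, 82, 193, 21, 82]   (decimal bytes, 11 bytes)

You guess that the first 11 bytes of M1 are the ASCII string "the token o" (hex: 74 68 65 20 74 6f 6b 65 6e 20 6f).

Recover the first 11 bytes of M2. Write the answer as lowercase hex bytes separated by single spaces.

First, C1 ⊕ C2 = (M1 ⊕ K) ⊕ (M2 ⊕ K) = M1 ⊕ M2, so the key drops out. Then M2 = (M1 ⊕ M2) ⊕ M1 over the first 11 bytes.
byte 0: (19 ⊕ d9) ⊕ 74 = c0 ⊕ 74 = b4
byte 1: (41 ⊕ 55) ⊕ 68 = 14 ⊕ 68 = 7c
byte 2: (68 ⊕ 66) ⊕ 65 = 0e ⊕ 65 = 6b
byte 3: (e6 ⊕ ad) ⊕ 20 = 4b ⊕ 20 = 6b
byte 4: (3d ⊕ 02) ⊕ 74 = 3f ⊕ 74 = 4b
byte 5: (46 ⊕ e5) ⊕ 6f = a3 ⊕ 6f = cc
byte 6: (75 ⊕ ae) ⊕ 6b = db ⊕ 6b = b0
byte 7: (ad ⊕ 52) ⊕ 65 = ff ⊕ 65 = 9a
byte 8: (ff ⊕ c1) ⊕ 6e = 3e ⊕ 6e = 50
byte 9: (1b ⊕ 15) ⊕ 20 = 0e ⊕ 20 = 2e
byte 10: (1b ⊕ 52) ⊕ 6f = 49 ⊕ 6f = 26

b4 7c 6b 6b 4b cc b0 9a 50 2e 26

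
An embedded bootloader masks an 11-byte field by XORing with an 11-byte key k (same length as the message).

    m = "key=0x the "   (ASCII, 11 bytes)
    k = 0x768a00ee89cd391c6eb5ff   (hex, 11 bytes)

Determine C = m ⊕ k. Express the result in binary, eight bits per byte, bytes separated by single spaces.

00011101 11101111 01111001 11010011 10111001 10110101 00011001 01101000 00000110 11010000 11011111

6b XOR 76 = 1d
65 XOR 8a = ef
79 XOR 00 = 79
3d XOR ee = d3
30 XOR 89 = b9
78 XOR cd = b5
20 XOR 39 = 19
74 XOR 1c = 68
68 XOR 6e = 06
65 XOR b5 = d0
20 XOR ff = df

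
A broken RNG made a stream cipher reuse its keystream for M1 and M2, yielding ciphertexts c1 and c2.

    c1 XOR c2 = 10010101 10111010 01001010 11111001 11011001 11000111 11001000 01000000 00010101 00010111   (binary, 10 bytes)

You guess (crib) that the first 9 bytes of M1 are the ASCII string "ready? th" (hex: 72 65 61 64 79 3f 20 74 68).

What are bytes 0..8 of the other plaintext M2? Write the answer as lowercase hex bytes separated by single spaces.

Since c1 ⊕ c2 = M1 ⊕ M2, XORing with the guessed M1 bytes yields the corresponding M2 bytes: M2 = (c1 ⊕ c2) ⊕ M1.
149 ^ 114 = 231
186 ^ 101 = 223
 74 ^  97 =  43
249 ^ 100 = 157
217 ^ 121 = 160
199 ^  63 = 248
200 ^  32 = 232
 64 ^ 116 =  52
 21 ^ 104 = 125

e7 df 2b 9d a0 f8 e8 34 7d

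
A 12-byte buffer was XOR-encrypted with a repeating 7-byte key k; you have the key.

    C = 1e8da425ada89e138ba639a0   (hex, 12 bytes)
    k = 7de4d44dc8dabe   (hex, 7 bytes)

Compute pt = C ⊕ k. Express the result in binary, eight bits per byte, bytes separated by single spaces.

The 7-byte key repeats, so the effective keystream is 7d e4 d4 4d c8 da be 7d e4 d4 4d c8.
byte 0: 00011110 XOR 01111101 = 01100011
byte 1: 10001101 XOR 11100100 = 01101001
byte 2: 10100100 XOR 11010100 = 01110000
byte 3: 00100101 XOR 01001101 = 01101000
byte 4: 10101101 XOR 11001000 = 01100101
byte 5: 10101000 XOR 11011010 = 01110010
byte 6: 10011110 XOR 10111110 = 00100000
byte 7: 00010011 XOR 01111101 = 01101110
byte 8: 10001011 XOR 11100100 = 01101111
byte 9: 10100110 XOR 11010100 = 01110010
byte 10: 00111001 XOR 01001101 = 01110100
byte 11: 10100000 XOR 11001000 = 01101000

01100011 01101001 01110000 01101000 01100101 01110010 00100000 01101110 01101111 01110010 01110100 01101000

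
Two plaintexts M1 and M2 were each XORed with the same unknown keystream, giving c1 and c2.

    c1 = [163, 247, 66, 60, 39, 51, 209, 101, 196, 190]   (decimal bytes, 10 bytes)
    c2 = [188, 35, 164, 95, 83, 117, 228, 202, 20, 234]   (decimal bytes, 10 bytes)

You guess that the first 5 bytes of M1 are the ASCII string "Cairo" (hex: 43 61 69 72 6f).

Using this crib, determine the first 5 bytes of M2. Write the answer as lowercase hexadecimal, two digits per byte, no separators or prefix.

First, c1 ⊕ c2 = (M1 ⊕ K) ⊕ (M2 ⊕ K) = M1 ⊕ M2, so the key drops out. Then M2 = (M1 ⊕ M2) ⊕ M1 over the first 5 bytes.
byte 0: (a3 xor bc) xor 43 = 1f xor 43 = 5c
byte 1: (f7 xor 23) xor 61 = d4 xor 61 = b5
byte 2: (42 xor a4) xor 69 = e6 xor 69 = 8f
byte 3: (3c xor 5f) xor 72 = 63 xor 72 = 11
byte 4: (27 xor 53) xor 6f = 74 xor 6f = 1b

5cb58f111b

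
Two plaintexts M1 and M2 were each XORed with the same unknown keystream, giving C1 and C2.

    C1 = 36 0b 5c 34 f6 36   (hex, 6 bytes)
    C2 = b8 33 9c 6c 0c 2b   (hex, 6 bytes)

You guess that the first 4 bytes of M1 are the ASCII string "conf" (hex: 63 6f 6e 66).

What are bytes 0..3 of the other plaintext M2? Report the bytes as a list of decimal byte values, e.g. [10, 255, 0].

First, C1 ⊕ C2 = (M1 ⊕ K) ⊕ (M2 ⊕ K) = M1 ⊕ M2, so the key drops out. Then M2 = (M1 ⊕ M2) ⊕ M1 over the first 4 bytes.
byte 0: (36 ^ b8) ^ 63 = 8e ^ 63 = ed
byte 1: (0b ^ 33) ^ 6f = 38 ^ 6f = 57
byte 2: (5c ^ 9c) ^ 6e = c0 ^ 6e = ae
byte 3: (34 ^ 6c) ^ 66 = 58 ^ 66 = 3e

[237, 87, 174, 62]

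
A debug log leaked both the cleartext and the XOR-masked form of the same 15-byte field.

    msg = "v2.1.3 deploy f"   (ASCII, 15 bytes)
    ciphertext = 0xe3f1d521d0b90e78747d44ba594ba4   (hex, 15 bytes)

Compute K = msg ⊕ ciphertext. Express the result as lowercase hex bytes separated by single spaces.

95 c3 fb 10 fe 8a 2e 1c 11 0d 28 d5 20 6b c2

Since ciphertext = msg ⊕ K, XORing both sides with msg gives K = msg ⊕ ciphertext.
01110110 ^ 11100011 = 10010101
00110010 ^ 11110001 = 11000011
00101110 ^ 11010101 = 11111011
00110001 ^ 00100001 = 00010000
00101110 ^ 11010000 = 11111110
00110011 ^ 10111001 = 10001010
00100000 ^ 00001110 = 00101110
01100100 ^ 01111000 = 00011100
01100101 ^ 01110100 = 00010001
01110000 ^ 01111101 = 00001101
01101100 ^ 01000100 = 00101000
01101111 ^ 10111010 = 11010101
01111001 ^ 01011001 = 00100000
00100000 ^ 01001011 = 01101011
01100110 ^ 10100100 = 11000010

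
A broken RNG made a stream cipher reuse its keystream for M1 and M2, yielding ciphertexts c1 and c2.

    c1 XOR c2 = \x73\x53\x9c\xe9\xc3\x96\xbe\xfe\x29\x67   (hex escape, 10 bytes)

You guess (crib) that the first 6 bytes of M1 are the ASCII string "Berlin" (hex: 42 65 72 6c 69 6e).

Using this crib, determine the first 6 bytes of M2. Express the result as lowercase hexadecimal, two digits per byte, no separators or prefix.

Since c1 ⊕ c2 = M1 ⊕ M2, XORing with the guessed M1 bytes yields the corresponding M2 bytes: M2 = (c1 ⊕ c2) ⊕ M1.
byte 0: 115 XOR  66 =  49
byte 1:  83 XOR 101 =  54
byte 2: 156 XOR 114 = 238
byte 3: 233 XOR 108 = 133
byte 4: 195 XOR 105 = 170
byte 5: 150 XOR 110 = 248

3136ee85aaf8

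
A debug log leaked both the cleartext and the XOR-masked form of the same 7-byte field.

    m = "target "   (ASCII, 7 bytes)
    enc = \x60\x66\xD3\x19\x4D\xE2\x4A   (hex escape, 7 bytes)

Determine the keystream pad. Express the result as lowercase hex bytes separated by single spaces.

14 07 a1 7e 28 96 6a

Since enc = m ⊕ pad, XORing both sides with m gives pad = m ⊕ enc.
byte 0: 116 ⊕  96 =  20
byte 1:  97 ⊕ 102 =   7
byte 2: 114 ⊕ 211 = 161
byte 3: 103 ⊕  25 = 126
byte 4: 101 ⊕  77 =  40
byte 5: 116 ⊕ 226 = 150
byte 6:  32 ⊕  74 = 106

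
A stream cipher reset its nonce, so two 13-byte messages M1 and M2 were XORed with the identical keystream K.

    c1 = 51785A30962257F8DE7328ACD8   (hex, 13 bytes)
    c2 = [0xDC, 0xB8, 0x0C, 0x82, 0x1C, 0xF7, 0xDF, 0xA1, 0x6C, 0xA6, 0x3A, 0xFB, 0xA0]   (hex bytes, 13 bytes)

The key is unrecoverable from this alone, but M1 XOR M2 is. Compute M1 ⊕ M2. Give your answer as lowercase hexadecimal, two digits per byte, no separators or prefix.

8dc056b28ad58859b2d5125778

c1 ⊕ c2 = (M1 ⊕ K) ⊕ (M2 ⊕ K) = M1 ⊕ M2 — the shared key cancels under XOR.
01010001 XOR 11011100 = 10001101
01111000 XOR 10111000 = 11000000
01011010 XOR 00001100 = 01010110
00110000 XOR 10000010 = 10110010
10010110 XOR 00011100 = 10001010
00100010 XOR 11110111 = 11010101
01010111 XOR 11011111 = 10001000
11111000 XOR 10100001 = 01011001
11011110 XOR 01101100 = 10110010
01110011 XOR 10100110 = 11010101
00101000 XOR 00111010 = 00010010
10101100 XOR 11111011 = 01010111
11011000 XOR 10100000 = 01111000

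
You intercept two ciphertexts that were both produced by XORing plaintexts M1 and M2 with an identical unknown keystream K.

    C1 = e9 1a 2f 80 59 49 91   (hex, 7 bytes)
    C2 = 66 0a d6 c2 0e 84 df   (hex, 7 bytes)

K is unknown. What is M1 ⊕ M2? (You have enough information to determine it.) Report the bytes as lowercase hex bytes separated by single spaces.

C1 ⊕ C2 = (M1 ⊕ K) ⊕ (M2 ⊕ K) = M1 ⊕ M2 — the shared key cancels under XOR.
byte 0: 233 ⊕ 102 = 143
byte 1:  26 ⊕  10 =  16
byte 2:  47 ⊕ 214 = 249
byte 3: 128 ⊕ 194 =  66
byte 4:  89 ⊕  14 =  87
byte 5:  73 ⊕ 132 = 205
byte 6: 145 ⊕ 223 =  78

8f 10 f9 42 57 cd 4e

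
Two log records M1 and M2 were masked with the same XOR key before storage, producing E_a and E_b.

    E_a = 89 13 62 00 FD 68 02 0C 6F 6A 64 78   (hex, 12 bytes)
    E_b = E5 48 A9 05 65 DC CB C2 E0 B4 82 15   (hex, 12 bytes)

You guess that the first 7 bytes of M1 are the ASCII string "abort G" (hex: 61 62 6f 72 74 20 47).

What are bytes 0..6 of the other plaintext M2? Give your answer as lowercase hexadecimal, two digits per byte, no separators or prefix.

0d39a477ec948e

First, E_a ⊕ E_b = (M1 ⊕ K) ⊕ (M2 ⊕ K) = M1 ⊕ M2, so the key drops out. Then M2 = (M1 ⊕ M2) ⊕ M1 over the first 7 bytes.
byte 0: (89 XOR e5) XOR 61 = 6c XOR 61 = 0d
byte 1: (13 XOR 48) XOR 62 = 5b XOR 62 = 39
byte 2: (62 XOR a9) XOR 6f = cb XOR 6f = a4
byte 3: (00 XOR 05) XOR 72 = 05 XOR 72 = 77
byte 4: (fd XOR 65) XOR 74 = 98 XOR 74 = ec
byte 5: (68 XOR dc) XOR 20 = b4 XOR 20 = 94
byte 6: (02 XOR cb) XOR 47 = c9 XOR 47 = 8e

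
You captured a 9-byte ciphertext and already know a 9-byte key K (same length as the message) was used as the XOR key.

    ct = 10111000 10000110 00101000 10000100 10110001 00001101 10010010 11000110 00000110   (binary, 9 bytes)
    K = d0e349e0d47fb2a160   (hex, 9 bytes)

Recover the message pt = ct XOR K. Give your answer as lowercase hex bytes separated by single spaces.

68 65 61 64 65 72 20 67 66

184 XOR 208 = 104
134 XOR 227 = 101
 40 XOR  73 =  97
132 XOR 224 = 100
177 XOR 212 = 101
 13 XOR 127 = 114
146 XOR 178 =  32
198 XOR 161 = 103
  6 XOR  96 = 102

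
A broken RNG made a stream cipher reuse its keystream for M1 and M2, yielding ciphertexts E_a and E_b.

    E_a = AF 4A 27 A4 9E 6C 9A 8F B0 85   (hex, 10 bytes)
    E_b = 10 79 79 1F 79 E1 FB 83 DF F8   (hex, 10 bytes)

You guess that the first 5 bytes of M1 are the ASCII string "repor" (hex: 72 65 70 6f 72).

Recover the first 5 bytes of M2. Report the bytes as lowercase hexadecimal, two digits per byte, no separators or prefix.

cd562ed495

First, E_a ⊕ E_b = (M1 ⊕ K) ⊕ (M2 ⊕ K) = M1 ⊕ M2, so the key drops out. Then M2 = (M1 ⊕ M2) ⊕ M1 over the first 5 bytes.
byte 0: (af ^ 10) ^ 72 = bf ^ 72 = cd
byte 1: (4a ^ 79) ^ 65 = 33 ^ 65 = 56
byte 2: (27 ^ 79) ^ 70 = 5e ^ 70 = 2e
byte 3: (a4 ^ 1f) ^ 6f = bb ^ 6f = d4
byte 4: (9e ^ 79) ^ 72 = e7 ^ 72 = 95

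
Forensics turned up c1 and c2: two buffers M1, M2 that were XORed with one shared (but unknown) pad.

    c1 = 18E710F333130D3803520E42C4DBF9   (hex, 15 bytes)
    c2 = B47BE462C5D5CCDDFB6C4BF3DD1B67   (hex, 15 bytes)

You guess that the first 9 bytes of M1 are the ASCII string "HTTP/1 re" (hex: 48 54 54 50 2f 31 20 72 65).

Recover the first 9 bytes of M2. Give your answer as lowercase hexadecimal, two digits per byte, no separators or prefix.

e4c8a0c1d9f7e1979d

First, c1 ⊕ c2 = (M1 ⊕ K) ⊕ (M2 ⊕ K) = M1 ⊕ M2, so the key drops out. Then M2 = (M1 ⊕ M2) ⊕ M1 over the first 9 bytes.
byte 0: (18 ^ b4) ^ 48 = ac ^ 48 = e4
byte 1: (e7 ^ 7b) ^ 54 = 9c ^ 54 = c8
byte 2: (10 ^ e4) ^ 54 = f4 ^ 54 = a0
byte 3: (f3 ^ 62) ^ 50 = 91 ^ 50 = c1
byte 4: (33 ^ c5) ^ 2f = f6 ^ 2f = d9
byte 5: (13 ^ d5) ^ 31 = c6 ^ 31 = f7
byte 6: (0d ^ cc) ^ 20 = c1 ^ 20 = e1
byte 7: (38 ^ dd) ^ 72 = e5 ^ 72 = 97
byte 8: (03 ^ fb) ^ 65 = f8 ^ 65 = 9d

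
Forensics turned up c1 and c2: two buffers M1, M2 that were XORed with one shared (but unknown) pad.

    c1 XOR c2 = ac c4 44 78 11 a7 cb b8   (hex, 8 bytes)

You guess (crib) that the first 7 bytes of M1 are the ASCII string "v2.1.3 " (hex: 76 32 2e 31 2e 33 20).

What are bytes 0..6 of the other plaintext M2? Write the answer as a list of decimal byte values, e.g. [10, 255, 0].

[218, 246, 106, 73, 63, 148, 235]

Since c1 ⊕ c2 = M1 ⊕ M2, XORing with the guessed M1 bytes yields the corresponding M2 bytes: M2 = (c1 ⊕ c2) ⊕ M1.
byte 0: ac XOR 76 = da
byte 1: c4 XOR 32 = f6
byte 2: 44 XOR 2e = 6a
byte 3: 78 XOR 31 = 49
byte 4: 11 XOR 2e = 3f
byte 5: a7 XOR 33 = 94
byte 6: cb XOR 20 = eb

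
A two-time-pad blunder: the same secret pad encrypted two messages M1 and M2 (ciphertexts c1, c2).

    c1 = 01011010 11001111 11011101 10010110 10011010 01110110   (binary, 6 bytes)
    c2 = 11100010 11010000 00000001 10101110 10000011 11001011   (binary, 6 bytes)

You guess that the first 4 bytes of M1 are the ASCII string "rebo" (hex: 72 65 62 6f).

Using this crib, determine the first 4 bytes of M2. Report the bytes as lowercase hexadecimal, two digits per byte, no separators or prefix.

ca7abe57

First, c1 ⊕ c2 = (M1 ⊕ K) ⊕ (M2 ⊕ K) = M1 ⊕ M2, so the key drops out. Then M2 = (M1 ⊕ M2) ⊕ M1 over the first 4 bytes.
byte 0: (5a XOR e2) XOR 72 = b8 XOR 72 = ca
byte 1: (cf XOR d0) XOR 65 = 1f XOR 65 = 7a
byte 2: (dd XOR 01) XOR 62 = dc XOR 62 = be
byte 3: (96 XOR ae) XOR 6f = 38 XOR 6f = 57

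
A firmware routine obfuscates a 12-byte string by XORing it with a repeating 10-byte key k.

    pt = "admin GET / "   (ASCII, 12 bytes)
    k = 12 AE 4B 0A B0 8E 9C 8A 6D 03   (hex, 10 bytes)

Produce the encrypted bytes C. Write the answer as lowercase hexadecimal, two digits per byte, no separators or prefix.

73ca2663deaedbcf39233d8e

The 10-byte key repeats, so the effective keystream is 12 ae 4b 0a b0 8e 9c 8a 6d 03 12 ae.
byte 0: 61 ⊕ 12 = 73
byte 1: 64 ⊕ ae = ca
byte 2: 6d ⊕ 4b = 26
byte 3: 69 ⊕ 0a = 63
byte 4: 6e ⊕ b0 = de
byte 5: 20 ⊕ 8e = ae
byte 6: 47 ⊕ 9c = db
byte 7: 45 ⊕ 8a = cf
byte 8: 54 ⊕ 6d = 39
byte 9: 20 ⊕ 03 = 23
byte 10: 2f ⊕ 12 = 3d
byte 11: 20 ⊕ ae = 8e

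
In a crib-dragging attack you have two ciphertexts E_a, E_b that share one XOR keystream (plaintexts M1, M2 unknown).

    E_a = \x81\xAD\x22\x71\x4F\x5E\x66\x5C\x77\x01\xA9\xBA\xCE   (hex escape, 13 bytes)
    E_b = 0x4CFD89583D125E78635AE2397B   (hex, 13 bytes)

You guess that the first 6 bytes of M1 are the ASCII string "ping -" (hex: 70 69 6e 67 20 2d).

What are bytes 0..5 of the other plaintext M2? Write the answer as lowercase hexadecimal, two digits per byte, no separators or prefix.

bd39c54e5261

First, E_a ⊕ E_b = (M1 ⊕ K) ⊕ (M2 ⊕ K) = M1 ⊕ M2, so the key drops out. Then M2 = (M1 ⊕ M2) ⊕ M1 over the first 6 bytes.
byte 0: (81 xor 4c) xor 70 = cd xor 70 = bd
byte 1: (ad xor fd) xor 69 = 50 xor 69 = 39
byte 2: (22 xor 89) xor 6e = ab xor 6e = c5
byte 3: (71 xor 58) xor 67 = 29 xor 67 = 4e
byte 4: (4f xor 3d) xor 20 = 72 xor 20 = 52
byte 5: (5e xor 12) xor 2d = 4c xor 2d = 61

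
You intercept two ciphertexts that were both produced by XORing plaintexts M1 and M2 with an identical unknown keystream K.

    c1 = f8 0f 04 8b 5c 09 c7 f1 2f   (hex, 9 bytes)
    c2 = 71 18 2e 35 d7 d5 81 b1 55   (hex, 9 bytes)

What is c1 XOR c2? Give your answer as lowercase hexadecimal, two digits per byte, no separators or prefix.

c1 ⊕ c2 = (M1 ⊕ K) ⊕ (M2 ⊕ K) = M1 ⊕ M2 — the shared key cancels under XOR.
f8 XOR 71 = 89
0f XOR 18 = 17
04 XOR 2e = 2a
8b XOR 35 = be
5c XOR d7 = 8b
09 XOR d5 = dc
c7 XOR 81 = 46
f1 XOR b1 = 40
2f XOR 55 = 7a

89172abe8bdc46407a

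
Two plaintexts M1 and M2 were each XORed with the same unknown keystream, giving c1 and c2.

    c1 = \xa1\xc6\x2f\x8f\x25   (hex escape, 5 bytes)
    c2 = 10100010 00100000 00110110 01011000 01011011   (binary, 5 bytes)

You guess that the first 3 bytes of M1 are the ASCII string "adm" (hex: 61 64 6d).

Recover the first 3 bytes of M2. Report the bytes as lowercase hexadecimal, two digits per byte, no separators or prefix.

First, c1 ⊕ c2 = (M1 ⊕ K) ⊕ (M2 ⊕ K) = M1 ⊕ M2, so the key drops out. Then M2 = (M1 ⊕ M2) ⊕ M1 over the first 3 bytes.
byte 0: (a1 ^ a2) ^ 61 = 03 ^ 61 = 62
byte 1: (c6 ^ 20) ^ 64 = e6 ^ 64 = 82
byte 2: (2f ^ 36) ^ 6d = 19 ^ 6d = 74

628274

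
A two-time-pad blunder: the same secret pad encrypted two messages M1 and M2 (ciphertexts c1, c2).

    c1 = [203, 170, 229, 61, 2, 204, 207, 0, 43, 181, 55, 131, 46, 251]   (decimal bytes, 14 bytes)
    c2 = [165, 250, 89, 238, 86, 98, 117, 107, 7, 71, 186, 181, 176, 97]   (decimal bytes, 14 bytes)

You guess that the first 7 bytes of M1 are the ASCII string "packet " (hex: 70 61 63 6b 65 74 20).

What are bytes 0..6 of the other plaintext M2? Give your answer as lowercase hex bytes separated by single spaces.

First, c1 ⊕ c2 = (M1 ⊕ K) ⊕ (M2 ⊕ K) = M1 ⊕ M2, so the key drops out. Then M2 = (M1 ⊕ M2) ⊕ M1 over the first 7 bytes.
byte 0: (cb ⊕ a5) ⊕ 70 = 6e ⊕ 70 = 1e
byte 1: (aa ⊕ fa) ⊕ 61 = 50 ⊕ 61 = 31
byte 2: (e5 ⊕ 59) ⊕ 63 = bc ⊕ 63 = df
byte 3: (3d ⊕ ee) ⊕ 6b = d3 ⊕ 6b = b8
byte 4: (02 ⊕ 56) ⊕ 65 = 54 ⊕ 65 = 31
byte 5: (cc ⊕ 62) ⊕ 74 = ae ⊕ 74 = da
byte 6: (cf ⊕ 75) ⊕ 20 = ba ⊕ 20 = 9a

1e 31 df b8 31 da 9a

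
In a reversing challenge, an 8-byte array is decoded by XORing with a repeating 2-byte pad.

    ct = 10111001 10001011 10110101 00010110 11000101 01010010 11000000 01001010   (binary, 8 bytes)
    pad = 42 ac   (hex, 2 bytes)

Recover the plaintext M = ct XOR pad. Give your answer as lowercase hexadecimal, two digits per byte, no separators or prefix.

fb27f7ba87fe82e6

The 2-byte key repeats, so the effective keystream is 42 ac 42 ac 42 ac 42 ac.
byte 0: 185 xor  66 = 251
byte 1: 139 xor 172 =  39
byte 2: 181 xor  66 = 247
byte 3:  22 xor 172 = 186
byte 4: 197 xor  66 = 135
byte 5:  82 xor 172 = 254
byte 6: 192 xor  66 = 130
byte 7:  74 xor 172 = 230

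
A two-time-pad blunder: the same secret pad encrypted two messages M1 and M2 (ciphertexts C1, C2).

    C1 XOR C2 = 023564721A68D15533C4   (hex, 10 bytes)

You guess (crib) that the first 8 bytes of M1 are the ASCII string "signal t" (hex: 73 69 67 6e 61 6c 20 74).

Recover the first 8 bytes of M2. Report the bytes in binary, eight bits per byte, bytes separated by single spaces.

01110001 01011100 00000011 00011100 01111011 00000100 11110001 00100001

Since C1 ⊕ C2 = M1 ⊕ M2, XORing with the guessed M1 bytes yields the corresponding M2 bytes: M2 = (C1 ⊕ C2) ⊕ M1.
00000010 ^ 01110011 = 01110001
00110101 ^ 01101001 = 01011100
01100100 ^ 01100111 = 00000011
01110010 ^ 01101110 = 00011100
00011010 ^ 01100001 = 01111011
01101000 ^ 01101100 = 00000100
11010001 ^ 00100000 = 11110001
01010101 ^ 01110100 = 00100001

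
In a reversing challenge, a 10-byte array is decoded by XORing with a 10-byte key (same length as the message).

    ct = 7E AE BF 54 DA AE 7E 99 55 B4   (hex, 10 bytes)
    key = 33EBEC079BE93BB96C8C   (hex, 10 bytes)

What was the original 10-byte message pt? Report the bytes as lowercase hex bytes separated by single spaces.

7e ⊕ 33 = 4d
ae ⊕ eb = 45
bf ⊕ ec = 53
54 ⊕ 07 = 53
da ⊕ 9b = 41
ae ⊕ e9 = 47
7e ⊕ 3b = 45
99 ⊕ b9 = 20
55 ⊕ 6c = 39
b4 ⊕ 8c = 38

4d 45 53 53 41 47 45 20 39 38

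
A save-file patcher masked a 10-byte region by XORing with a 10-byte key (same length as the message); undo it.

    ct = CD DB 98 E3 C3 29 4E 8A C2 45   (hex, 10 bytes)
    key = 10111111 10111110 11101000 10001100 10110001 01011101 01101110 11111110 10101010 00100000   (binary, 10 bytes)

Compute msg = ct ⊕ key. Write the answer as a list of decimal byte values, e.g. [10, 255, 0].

[114, 101, 112, 111, 114, 116, 32, 116, 104, 101]

cd ⊕ bf = 72
db ⊕ be = 65
98 ⊕ e8 = 70
e3 ⊕ 8c = 6f
c3 ⊕ b1 = 72
29 ⊕ 5d = 74
4e ⊕ 6e = 20
8a ⊕ fe = 74
c2 ⊕ aa = 68
45 ⊕ 20 = 65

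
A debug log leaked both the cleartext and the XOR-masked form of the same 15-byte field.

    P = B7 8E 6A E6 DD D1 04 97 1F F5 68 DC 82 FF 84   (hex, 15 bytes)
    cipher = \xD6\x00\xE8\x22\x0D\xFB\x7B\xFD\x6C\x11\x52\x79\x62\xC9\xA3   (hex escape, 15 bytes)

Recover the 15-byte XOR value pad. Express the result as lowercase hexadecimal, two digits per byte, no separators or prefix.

618e82c4d02a7f6a73e43aa5e03627

Since cipher = P ⊕ pad, XORing both sides with P gives pad = P ⊕ cipher.
183 ^ 214 =  97
142 ^   0 = 142
106 ^ 232 = 130
230 ^  34 = 196
221 ^  13 = 208
209 ^ 251 =  42
  4 ^ 123 = 127
151 ^ 253 = 106
 31 ^ 108 = 115
245 ^  17 = 228
104 ^  82 =  58
220 ^ 121 = 165
130 ^  98 = 224
255 ^ 201 =  54
132 ^ 163 =  39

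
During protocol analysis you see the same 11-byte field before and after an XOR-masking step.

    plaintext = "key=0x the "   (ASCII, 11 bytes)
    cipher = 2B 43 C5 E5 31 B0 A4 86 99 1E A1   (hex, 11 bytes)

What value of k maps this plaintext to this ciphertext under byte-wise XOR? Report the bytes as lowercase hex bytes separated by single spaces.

Since cipher = plaintext ⊕ k, XORing both sides with plaintext gives k = plaintext ⊕ cipher.
6b ^ 2b = 40
65 ^ 43 = 26
79 ^ c5 = bc
3d ^ e5 = d8
30 ^ 31 = 01
78 ^ b0 = c8
20 ^ a4 = 84
74 ^ 86 = f2
68 ^ 99 = f1
65 ^ 1e = 7b
20 ^ a1 = 81

40 26 bc d8 01 c8 84 f2 f1 7b 81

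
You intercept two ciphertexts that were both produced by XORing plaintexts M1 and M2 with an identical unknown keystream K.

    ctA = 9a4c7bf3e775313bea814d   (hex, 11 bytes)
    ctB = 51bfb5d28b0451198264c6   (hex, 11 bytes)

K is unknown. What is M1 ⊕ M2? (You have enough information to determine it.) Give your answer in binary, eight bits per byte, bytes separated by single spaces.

11001011 11110011 11001110 00100001 01101100 01110001 01100000 00100010 01101000 11100101 10001011

ctA ⊕ ctB = (M1 ⊕ K) ⊕ (M2 ⊕ K) = M1 ⊕ M2 — the shared key cancels under XOR.
byte 0: 9a ^ 51 = cb
byte 1: 4c ^ bf = f3
byte 2: 7b ^ b5 = ce
byte 3: f3 ^ d2 = 21
byte 4: e7 ^ 8b = 6c
byte 5: 75 ^ 04 = 71
byte 6: 31 ^ 51 = 60
byte 7: 3b ^ 19 = 22
byte 8: ea ^ 82 = 68
byte 9: 81 ^ 64 = e5
byte 10: 4d ^ c6 = 8b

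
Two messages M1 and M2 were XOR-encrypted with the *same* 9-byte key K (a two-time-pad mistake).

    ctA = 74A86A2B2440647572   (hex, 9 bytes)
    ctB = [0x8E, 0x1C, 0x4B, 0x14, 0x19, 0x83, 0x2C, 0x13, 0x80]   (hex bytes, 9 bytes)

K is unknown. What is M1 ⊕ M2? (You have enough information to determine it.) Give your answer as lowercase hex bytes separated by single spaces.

ctA ⊕ ctB = (M1 ⊕ K) ⊕ (M2 ⊕ K) = M1 ⊕ M2 — the shared key cancels under XOR.
116 XOR 142 = 250
168 XOR  28 = 180
106 XOR  75 =  33
 43 XOR  20 =  63
 36 XOR  25 =  61
 64 XOR 131 = 195
100 XOR  44 =  72
117 XOR  19 = 102
114 XOR 128 = 242

fa b4 21 3f 3d c3 48 66 f2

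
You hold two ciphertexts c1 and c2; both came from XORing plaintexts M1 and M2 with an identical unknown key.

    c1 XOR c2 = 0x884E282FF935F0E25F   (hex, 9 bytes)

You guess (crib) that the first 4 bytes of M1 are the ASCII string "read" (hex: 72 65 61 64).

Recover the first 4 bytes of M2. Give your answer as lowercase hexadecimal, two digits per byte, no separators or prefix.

Since c1 ⊕ c2 = M1 ⊕ M2, XORing with the guessed M1 bytes yields the corresponding M2 bytes: M2 = (c1 ⊕ c2) ⊕ M1.
136 ⊕ 114 = 250
 78 ⊕ 101 =  43
 40 ⊕  97 =  73
 47 ⊕ 100 =  75

fa2b494b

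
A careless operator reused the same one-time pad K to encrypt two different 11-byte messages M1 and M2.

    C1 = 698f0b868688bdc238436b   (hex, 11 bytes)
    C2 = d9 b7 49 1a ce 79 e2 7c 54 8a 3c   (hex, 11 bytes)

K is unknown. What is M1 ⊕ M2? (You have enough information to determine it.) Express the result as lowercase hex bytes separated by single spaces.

C1 ⊕ C2 = (M1 ⊕ K) ⊕ (M2 ⊕ K) = M1 ⊕ M2 — the shared key cancels under XOR.
01101001 xor 11011001 = 10110000
10001111 xor 10110111 = 00111000
00001011 xor 01001001 = 01000010
10000110 xor 00011010 = 10011100
10000110 xor 11001110 = 01001000
10001000 xor 01111001 = 11110001
10111101 xor 11100010 = 01011111
11000010 xor 01111100 = 10111110
00111000 xor 01010100 = 01101100
01000011 xor 10001010 = 11001001
01101011 xor 00111100 = 01010111

b0 38 42 9c 48 f1 5f be 6c c9 57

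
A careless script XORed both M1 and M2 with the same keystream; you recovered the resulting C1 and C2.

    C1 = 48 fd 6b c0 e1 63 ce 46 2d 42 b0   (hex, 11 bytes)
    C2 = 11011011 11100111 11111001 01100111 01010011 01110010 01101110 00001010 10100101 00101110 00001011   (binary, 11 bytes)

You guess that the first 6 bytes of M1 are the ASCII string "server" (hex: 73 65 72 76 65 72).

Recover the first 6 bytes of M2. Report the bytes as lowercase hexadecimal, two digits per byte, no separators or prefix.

e07fe0d1d763

First, C1 ⊕ C2 = (M1 ⊕ K) ⊕ (M2 ⊕ K) = M1 ⊕ M2, so the key drops out. Then M2 = (M1 ⊕ M2) ⊕ M1 over the first 6 bytes.
byte 0: (48 XOR db) XOR 73 = 93 XOR 73 = e0
byte 1: (fd XOR e7) XOR 65 = 1a XOR 65 = 7f
byte 2: (6b XOR f9) XOR 72 = 92 XOR 72 = e0
byte 3: (c0 XOR 67) XOR 76 = a7 XOR 76 = d1
byte 4: (e1 XOR 53) XOR 65 = b2 XOR 65 = d7
byte 5: (63 XOR 72) XOR 72 = 11 XOR 72 = 63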